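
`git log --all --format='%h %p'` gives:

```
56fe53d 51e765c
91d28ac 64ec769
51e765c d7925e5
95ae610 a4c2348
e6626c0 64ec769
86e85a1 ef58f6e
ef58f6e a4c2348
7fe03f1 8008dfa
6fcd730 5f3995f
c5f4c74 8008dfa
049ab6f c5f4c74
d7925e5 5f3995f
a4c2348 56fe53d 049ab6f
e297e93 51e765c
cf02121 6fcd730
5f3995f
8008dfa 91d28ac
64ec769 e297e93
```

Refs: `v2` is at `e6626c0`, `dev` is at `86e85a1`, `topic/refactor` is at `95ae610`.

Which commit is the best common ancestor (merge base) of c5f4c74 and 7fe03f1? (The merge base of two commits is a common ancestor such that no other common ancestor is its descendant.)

Ancestors of c5f4c74: {51e765c, 5f3995f, 64ec769, 8008dfa, 91d28ac, c5f4c74, d7925e5, e297e93}.
Ancestors of 7fe03f1: {51e765c, 5f3995f, 64ec769, 7fe03f1, 8008dfa, 91d28ac, d7925e5, e297e93}.
Common ancestors: {51e765c, 5f3995f, 64ec769, 8008dfa, 91d28ac, d7925e5, e297e93}.
Among these, 8008dfa is not an ancestor of any other common ancestor — it is the merge base.

8008dfa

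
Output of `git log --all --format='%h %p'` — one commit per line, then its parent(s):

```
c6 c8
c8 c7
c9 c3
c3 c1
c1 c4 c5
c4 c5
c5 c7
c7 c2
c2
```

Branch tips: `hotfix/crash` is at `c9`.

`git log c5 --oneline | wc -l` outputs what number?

3

Walking parent pointers from c5: reachable set = {c2, c5, c7}.
That is 3 commits.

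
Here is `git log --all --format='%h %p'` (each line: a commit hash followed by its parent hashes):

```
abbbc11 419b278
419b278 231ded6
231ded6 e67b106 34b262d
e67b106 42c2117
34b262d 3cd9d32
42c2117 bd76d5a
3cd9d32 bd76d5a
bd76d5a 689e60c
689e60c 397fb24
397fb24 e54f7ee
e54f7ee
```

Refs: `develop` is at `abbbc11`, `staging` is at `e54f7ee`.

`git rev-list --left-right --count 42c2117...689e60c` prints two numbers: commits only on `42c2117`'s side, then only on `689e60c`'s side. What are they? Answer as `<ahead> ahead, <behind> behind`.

2 ahead, 0 behind

Reachable from 42c2117: {397fb24, 42c2117, 689e60c, bd76d5a, e54f7ee}.
Reachable from 689e60c: {397fb24, 689e60c, e54f7ee}.
Only in 42c2117's history (ahead): {42c2117, bd76d5a} — 2.
Only in 689e60c's history (behind): {} — 0.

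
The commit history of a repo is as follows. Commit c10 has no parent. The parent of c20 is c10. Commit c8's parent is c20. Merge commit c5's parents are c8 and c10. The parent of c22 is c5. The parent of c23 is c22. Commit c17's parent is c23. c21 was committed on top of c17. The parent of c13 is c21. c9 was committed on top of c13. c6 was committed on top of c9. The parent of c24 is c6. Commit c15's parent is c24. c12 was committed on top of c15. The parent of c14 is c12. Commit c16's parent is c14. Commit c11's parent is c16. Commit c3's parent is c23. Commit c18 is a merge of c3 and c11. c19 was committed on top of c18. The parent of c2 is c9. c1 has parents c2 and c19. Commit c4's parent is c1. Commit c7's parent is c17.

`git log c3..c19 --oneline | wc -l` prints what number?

Reachable from c19: {c10, c11, c12, c13, c14, c15, c16, c17, c18, c19, c20, c21, c22, c23, c24, c3, c5, c6, c8, c9}.
Reachable from c3: {c10, c20, c22, c23, c3, c5, c8}.
In c19's history but not c3's: {c11, c12, c13, c14, c15, c16, c17, c18, c19, c21, c24, c6, c9} — 13 commits.

13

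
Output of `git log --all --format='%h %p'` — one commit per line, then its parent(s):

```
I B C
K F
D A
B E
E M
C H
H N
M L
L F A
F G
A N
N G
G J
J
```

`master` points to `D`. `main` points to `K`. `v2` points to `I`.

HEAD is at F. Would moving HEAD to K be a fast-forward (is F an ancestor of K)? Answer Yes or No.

Yes

A fast-forward from F to K is possible iff F is an ancestor of K.
Ancestors of K: {F, G, J, K}.
F is among them, so fast-forward is possible.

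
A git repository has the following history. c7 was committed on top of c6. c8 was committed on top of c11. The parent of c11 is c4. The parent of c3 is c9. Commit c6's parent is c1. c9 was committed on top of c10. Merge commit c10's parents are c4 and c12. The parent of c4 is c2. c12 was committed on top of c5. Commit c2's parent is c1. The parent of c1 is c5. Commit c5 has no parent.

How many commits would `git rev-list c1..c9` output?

Reachable from c9: {c1, c10, c12, c2, c4, c5, c9}.
Reachable from c1: {c1, c5}.
In c9's history but not c1's: {c10, c12, c2, c4, c9} — 5 commits.

5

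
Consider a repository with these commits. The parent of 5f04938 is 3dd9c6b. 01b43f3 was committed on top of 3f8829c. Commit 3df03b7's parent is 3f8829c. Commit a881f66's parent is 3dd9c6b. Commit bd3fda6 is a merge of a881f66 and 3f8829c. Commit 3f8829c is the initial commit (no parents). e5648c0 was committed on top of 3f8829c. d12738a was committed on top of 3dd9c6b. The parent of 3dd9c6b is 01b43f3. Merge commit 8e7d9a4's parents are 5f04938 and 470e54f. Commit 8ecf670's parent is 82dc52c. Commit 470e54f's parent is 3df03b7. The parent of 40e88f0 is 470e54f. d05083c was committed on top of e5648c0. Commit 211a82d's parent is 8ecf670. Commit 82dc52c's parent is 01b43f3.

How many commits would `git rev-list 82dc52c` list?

3

Walking parent pointers from 82dc52c: reachable set = {01b43f3, 3f8829c, 82dc52c}.
That is 3 commits.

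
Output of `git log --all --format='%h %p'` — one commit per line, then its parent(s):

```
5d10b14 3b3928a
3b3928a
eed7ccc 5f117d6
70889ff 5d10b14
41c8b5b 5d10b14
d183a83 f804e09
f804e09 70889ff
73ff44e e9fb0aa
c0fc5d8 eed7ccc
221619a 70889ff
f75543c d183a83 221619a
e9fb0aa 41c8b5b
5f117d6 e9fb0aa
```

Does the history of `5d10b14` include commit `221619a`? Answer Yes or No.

No

Ancestors of 5d10b14: {3b3928a, 5d10b14}.
221619a is not in that set, so it is not an ancestor of 5d10b14.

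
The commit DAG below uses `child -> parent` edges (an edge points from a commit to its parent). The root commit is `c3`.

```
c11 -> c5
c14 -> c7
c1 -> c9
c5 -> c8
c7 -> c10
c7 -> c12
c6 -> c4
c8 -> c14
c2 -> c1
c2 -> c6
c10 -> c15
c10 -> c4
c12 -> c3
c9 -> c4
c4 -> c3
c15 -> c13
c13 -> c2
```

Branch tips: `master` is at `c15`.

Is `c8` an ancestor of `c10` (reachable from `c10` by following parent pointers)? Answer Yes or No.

No

Ancestors of c10: {c1, c10, c13, c15, c2, c3, c4, c6, c9}.
c8 is not in that set, so it is not an ancestor of c10.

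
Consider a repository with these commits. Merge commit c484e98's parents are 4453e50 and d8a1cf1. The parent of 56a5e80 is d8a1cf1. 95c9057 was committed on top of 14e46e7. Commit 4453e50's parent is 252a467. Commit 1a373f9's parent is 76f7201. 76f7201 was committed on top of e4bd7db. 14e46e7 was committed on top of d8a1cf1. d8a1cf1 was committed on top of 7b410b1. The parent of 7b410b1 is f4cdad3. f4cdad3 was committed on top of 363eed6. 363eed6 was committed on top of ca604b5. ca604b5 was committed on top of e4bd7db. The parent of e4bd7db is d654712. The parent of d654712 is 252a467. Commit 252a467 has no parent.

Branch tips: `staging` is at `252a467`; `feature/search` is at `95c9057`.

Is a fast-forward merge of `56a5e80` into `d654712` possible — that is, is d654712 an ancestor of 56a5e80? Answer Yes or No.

A fast-forward from d654712 to 56a5e80 is possible iff d654712 is an ancestor of 56a5e80.
Ancestors of 56a5e80: {252a467, 363eed6, 56a5e80, 7b410b1, ca604b5, d654712, d8a1cf1, e4bd7db, f4cdad3}.
d654712 is among them, so fast-forward is possible.

Yes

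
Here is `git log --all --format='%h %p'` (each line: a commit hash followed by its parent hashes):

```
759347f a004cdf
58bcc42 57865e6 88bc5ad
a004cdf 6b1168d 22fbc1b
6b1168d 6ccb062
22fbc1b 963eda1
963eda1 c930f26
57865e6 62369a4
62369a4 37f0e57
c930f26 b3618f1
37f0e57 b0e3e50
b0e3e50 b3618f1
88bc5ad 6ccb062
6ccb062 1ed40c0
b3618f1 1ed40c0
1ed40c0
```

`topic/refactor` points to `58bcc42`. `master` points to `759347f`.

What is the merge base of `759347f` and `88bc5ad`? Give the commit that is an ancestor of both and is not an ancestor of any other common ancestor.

Ancestors of 759347f: {1ed40c0, 22fbc1b, 6b1168d, 6ccb062, 759347f, 963eda1, a004cdf, b3618f1, c930f26}.
Ancestors of 88bc5ad: {1ed40c0, 6ccb062, 88bc5ad}.
Common ancestors: {1ed40c0, 6ccb062}.
Among these, 6ccb062 is not an ancestor of any other common ancestor — it is the merge base.

6ccb062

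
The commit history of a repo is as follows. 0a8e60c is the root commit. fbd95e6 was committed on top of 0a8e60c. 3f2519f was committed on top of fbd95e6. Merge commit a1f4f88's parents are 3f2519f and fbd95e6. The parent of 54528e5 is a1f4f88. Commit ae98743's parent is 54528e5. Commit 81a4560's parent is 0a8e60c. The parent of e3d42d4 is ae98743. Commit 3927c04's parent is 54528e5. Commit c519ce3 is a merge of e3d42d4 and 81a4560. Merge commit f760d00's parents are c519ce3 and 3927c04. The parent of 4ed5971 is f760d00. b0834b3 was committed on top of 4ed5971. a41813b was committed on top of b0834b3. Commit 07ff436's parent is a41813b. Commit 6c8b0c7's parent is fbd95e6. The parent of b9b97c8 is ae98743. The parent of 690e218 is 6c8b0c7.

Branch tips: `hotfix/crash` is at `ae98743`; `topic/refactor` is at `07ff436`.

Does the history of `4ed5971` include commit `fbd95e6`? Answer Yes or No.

Ancestors of 4ed5971 (commits reachable by following parents): {0a8e60c, 3927c04, 3f2519f, 4ed5971, 54528e5, 81a4560, a1f4f88, ae98743, c519ce3, e3d42d4, f760d00, fbd95e6}.
fbd95e6 is in that set, so it is an ancestor of 4ed5971.

Yes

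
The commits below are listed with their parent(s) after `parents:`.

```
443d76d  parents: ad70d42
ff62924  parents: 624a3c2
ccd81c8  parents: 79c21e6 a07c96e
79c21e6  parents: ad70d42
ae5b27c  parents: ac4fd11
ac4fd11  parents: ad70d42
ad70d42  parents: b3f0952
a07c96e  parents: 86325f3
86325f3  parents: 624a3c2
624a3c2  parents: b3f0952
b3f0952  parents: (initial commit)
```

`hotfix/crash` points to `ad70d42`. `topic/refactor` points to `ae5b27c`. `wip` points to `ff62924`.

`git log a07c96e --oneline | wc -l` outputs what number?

4

Walking parent pointers from a07c96e: reachable set = {624a3c2, 86325f3, a07c96e, b3f0952}.
That is 4 commits.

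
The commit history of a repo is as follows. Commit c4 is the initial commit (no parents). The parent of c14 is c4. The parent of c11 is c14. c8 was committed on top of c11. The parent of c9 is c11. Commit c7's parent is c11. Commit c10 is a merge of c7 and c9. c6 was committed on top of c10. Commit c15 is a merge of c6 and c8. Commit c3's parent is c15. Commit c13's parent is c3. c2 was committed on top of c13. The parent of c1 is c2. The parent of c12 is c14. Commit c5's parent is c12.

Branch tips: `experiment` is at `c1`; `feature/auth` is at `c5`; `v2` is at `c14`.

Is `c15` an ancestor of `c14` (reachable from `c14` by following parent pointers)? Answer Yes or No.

Ancestors of c14: {c14, c4}.
c15 is not in that set, so it is not an ancestor of c14.

No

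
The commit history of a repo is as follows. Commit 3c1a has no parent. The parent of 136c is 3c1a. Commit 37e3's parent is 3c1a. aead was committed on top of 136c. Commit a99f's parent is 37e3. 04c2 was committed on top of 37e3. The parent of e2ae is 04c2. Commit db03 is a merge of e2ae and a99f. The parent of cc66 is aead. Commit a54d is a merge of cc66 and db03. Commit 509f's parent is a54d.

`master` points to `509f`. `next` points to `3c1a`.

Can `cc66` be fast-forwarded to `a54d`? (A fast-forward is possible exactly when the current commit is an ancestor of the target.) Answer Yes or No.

Yes

A fast-forward from cc66 to a54d is possible iff cc66 is an ancestor of a54d.
Ancestors of a54d: {04c2, 136c, 37e3, 3c1a, a54d, a99f, aead, cc66, db03, e2ae}.
cc66 is among them, so fast-forward is possible.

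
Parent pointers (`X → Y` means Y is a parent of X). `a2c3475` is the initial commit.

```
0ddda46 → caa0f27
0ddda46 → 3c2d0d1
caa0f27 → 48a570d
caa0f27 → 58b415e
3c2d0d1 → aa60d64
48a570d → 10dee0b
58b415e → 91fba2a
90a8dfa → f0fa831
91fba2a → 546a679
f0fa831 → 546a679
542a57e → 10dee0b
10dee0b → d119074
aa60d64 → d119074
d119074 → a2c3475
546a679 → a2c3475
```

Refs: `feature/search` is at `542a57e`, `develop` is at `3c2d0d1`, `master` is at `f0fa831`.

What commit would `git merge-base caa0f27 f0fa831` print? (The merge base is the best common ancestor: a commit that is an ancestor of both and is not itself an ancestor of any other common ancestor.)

546a679

Ancestors of caa0f27: {10dee0b, 48a570d, 546a679, 58b415e, 91fba2a, a2c3475, caa0f27, d119074}.
Ancestors of f0fa831: {546a679, a2c3475, f0fa831}.
Common ancestors: {546a679, a2c3475}.
Among these, 546a679 is not an ancestor of any other common ancestor — it is the merge base.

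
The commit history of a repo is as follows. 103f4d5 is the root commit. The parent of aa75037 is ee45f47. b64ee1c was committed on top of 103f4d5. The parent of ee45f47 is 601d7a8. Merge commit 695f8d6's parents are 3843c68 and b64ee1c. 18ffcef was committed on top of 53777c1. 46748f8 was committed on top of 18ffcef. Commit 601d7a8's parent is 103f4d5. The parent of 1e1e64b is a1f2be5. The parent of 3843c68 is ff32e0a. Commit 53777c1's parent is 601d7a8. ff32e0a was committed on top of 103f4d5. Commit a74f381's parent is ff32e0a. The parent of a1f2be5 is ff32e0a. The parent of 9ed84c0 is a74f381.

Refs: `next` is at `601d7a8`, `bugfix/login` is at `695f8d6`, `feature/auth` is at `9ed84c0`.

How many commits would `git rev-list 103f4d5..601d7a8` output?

Reachable from 601d7a8: {103f4d5, 601d7a8}.
Reachable from 103f4d5: {103f4d5}.
In 601d7a8's history but not 103f4d5's: {601d7a8} — 1 commit.

1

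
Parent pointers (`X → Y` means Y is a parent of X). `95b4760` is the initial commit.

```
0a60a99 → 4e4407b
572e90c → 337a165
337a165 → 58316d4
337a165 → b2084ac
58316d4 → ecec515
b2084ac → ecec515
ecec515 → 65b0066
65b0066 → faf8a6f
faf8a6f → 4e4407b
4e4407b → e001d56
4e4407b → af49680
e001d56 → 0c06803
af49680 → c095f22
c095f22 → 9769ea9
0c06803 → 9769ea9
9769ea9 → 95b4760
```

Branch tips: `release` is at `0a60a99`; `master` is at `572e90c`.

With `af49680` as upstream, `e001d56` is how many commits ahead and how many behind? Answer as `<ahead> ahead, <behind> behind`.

2 ahead, 2 behind

Reachable from e001d56: {0c06803, 95b4760, 9769ea9, e001d56}.
Reachable from af49680: {95b4760, 9769ea9, af49680, c095f22}.
Only in e001d56's history (ahead): {0c06803, e001d56} — 2.
Only in af49680's history (behind): {af49680, c095f22} — 2.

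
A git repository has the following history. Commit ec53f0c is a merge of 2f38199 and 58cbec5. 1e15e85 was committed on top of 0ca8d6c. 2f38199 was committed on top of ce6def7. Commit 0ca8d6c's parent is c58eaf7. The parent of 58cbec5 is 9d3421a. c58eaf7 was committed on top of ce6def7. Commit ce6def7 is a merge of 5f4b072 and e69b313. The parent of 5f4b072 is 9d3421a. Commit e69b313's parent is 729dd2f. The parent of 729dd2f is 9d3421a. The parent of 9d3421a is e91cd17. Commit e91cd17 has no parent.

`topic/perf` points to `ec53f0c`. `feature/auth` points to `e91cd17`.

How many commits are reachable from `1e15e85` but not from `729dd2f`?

Reachable from 1e15e85: {0ca8d6c, 1e15e85, 5f4b072, 729dd2f, 9d3421a, c58eaf7, ce6def7, e69b313, e91cd17}.
Reachable from 729dd2f: {729dd2f, 9d3421a, e91cd17}.
In 1e15e85's history but not 729dd2f's: {0ca8d6c, 1e15e85, 5f4b072, c58eaf7, ce6def7, e69b313} — 6 commits.

6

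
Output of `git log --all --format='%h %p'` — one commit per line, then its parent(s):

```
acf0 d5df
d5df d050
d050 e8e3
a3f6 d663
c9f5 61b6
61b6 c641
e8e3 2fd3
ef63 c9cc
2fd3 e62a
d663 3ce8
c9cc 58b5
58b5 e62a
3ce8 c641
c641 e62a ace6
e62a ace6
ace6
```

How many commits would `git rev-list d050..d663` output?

Reachable from d663: {3ce8, ace6, c641, d663, e62a}.
Reachable from d050: {2fd3, ace6, d050, e62a, e8e3}.
In d663's history but not d050's: {3ce8, c641, d663} — 3 commits.

3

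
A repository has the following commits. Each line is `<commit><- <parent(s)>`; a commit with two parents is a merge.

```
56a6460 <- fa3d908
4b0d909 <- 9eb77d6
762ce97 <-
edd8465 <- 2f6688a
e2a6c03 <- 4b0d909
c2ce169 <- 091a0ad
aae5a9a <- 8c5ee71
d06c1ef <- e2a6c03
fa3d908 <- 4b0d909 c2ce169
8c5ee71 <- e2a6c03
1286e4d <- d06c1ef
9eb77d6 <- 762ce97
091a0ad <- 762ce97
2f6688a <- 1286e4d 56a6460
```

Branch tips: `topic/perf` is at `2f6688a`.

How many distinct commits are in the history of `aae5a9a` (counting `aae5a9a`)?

6

Walking parent pointers from aae5a9a: reachable set = {4b0d909, 762ce97, 8c5ee71, 9eb77d6, aae5a9a, e2a6c03}.
That is 6 commits.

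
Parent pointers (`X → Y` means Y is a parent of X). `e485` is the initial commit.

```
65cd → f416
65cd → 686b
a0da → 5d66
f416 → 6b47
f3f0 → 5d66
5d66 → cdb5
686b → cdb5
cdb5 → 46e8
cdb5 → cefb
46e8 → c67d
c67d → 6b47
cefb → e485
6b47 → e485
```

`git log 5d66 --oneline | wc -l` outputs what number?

7

Walking parent pointers from 5d66: reachable set = {46e8, 5d66, 6b47, c67d, cdb5, cefb, e485}.
That is 7 commits.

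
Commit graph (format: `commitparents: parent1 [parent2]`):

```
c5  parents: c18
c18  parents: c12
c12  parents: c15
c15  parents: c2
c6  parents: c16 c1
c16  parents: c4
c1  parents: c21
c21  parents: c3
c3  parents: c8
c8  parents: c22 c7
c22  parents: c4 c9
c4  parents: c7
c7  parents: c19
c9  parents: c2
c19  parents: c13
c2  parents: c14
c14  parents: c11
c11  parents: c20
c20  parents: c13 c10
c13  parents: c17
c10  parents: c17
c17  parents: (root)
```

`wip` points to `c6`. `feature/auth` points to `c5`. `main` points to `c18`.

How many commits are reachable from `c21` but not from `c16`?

10

Reachable from c21: {c10, c11, c13, c14, c17, c19, c2, c20, c21, c22, c3, c4, c7, c8, c9}.
Reachable from c16: {c13, c16, c17, c19, c4, c7}.
In c21's history but not c16's: {c10, c11, c14, c2, c20, c21, c22, c3, c8, c9} — 10 commits.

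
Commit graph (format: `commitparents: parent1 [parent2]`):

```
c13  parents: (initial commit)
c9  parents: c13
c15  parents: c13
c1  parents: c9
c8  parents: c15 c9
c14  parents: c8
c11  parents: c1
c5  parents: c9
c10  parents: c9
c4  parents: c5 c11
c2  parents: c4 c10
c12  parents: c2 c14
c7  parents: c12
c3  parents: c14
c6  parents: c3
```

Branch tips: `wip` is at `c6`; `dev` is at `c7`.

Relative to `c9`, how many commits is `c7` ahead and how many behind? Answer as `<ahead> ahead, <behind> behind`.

Reachable from c7: {c1, c10, c11, c12, c13, c14, c15, c2, c4, c5, c7, c8, c9}.
Reachable from c9: {c13, c9}.
Only in c7's history (ahead): {c1, c10, c11, c12, c14, c15, c2, c4, c5, c7, c8} — 11.
Only in c9's history (behind): {} — 0.

11 ahead, 0 behind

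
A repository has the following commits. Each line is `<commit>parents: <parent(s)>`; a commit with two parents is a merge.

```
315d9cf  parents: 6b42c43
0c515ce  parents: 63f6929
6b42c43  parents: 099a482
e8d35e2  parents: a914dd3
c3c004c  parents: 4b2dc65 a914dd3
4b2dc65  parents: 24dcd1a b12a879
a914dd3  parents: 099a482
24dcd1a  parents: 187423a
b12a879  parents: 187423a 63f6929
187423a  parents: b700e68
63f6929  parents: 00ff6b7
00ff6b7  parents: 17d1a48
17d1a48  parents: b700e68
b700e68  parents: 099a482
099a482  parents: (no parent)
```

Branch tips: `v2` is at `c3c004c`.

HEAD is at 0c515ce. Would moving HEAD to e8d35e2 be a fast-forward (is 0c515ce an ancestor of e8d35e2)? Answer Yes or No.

A fast-forward from 0c515ce to e8d35e2 is possible iff 0c515ce is an ancestor of e8d35e2.
Ancestors of e8d35e2: {099a482, a914dd3, e8d35e2}.
0c515ce is not among them, so fast-forward is not possible.

No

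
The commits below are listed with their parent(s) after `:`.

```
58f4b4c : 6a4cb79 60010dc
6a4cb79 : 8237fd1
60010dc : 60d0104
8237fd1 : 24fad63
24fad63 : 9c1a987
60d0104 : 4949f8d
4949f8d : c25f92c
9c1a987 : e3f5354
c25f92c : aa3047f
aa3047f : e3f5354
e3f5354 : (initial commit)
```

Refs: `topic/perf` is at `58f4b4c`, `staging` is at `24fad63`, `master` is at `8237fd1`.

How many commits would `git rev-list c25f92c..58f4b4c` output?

Reachable from 58f4b4c: {24fad63, 4949f8d, 58f4b4c, 60010dc, 60d0104, 6a4cb79, 8237fd1, 9c1a987, aa3047f, c25f92c, e3f5354}.
Reachable from c25f92c: {aa3047f, c25f92c, e3f5354}.
In 58f4b4c's history but not c25f92c's: {24fad63, 4949f8d, 58f4b4c, 60010dc, 60d0104, 6a4cb79, 8237fd1, 9c1a987} — 8 commits.

8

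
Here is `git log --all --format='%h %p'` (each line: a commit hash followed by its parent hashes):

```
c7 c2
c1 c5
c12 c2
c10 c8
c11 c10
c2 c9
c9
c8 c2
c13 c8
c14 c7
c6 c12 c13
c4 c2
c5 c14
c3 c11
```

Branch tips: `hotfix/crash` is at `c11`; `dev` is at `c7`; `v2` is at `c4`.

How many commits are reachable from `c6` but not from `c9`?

5

Reachable from c6: {c12, c13, c2, c6, c8, c9}.
Reachable from c9: {c9}.
In c6's history but not c9's: {c12, c13, c2, c6, c8} — 5 commits.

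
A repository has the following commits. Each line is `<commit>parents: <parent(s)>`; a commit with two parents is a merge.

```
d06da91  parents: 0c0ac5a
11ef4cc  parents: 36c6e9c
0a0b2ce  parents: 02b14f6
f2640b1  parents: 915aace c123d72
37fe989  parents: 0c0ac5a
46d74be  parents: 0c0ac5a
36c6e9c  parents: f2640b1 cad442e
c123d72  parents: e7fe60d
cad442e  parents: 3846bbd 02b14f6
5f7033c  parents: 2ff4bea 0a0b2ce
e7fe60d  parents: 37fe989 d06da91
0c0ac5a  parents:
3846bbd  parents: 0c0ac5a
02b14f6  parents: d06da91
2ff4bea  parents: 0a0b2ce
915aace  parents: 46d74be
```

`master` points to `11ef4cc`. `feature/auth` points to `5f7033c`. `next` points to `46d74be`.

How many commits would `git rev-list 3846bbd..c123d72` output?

4

Reachable from c123d72: {0c0ac5a, 37fe989, c123d72, d06da91, e7fe60d}.
Reachable from 3846bbd: {0c0ac5a, 3846bbd}.
In c123d72's history but not 3846bbd's: {37fe989, c123d72, d06da91, e7fe60d} — 4 commits.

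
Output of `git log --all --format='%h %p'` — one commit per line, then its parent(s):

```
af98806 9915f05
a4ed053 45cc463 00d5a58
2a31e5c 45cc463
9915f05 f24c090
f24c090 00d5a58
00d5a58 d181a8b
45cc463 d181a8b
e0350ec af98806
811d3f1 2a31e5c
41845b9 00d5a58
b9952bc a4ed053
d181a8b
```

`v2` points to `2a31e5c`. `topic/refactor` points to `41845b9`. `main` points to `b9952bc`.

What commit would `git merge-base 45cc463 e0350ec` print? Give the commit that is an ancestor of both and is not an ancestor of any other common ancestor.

d181a8b

Ancestors of 45cc463: {45cc463, d181a8b}.
Ancestors of e0350ec: {00d5a58, 9915f05, af98806, d181a8b, e0350ec, f24c090}.
Common ancestors: {d181a8b}.
The only common ancestor is d181a8b, so it is the merge base.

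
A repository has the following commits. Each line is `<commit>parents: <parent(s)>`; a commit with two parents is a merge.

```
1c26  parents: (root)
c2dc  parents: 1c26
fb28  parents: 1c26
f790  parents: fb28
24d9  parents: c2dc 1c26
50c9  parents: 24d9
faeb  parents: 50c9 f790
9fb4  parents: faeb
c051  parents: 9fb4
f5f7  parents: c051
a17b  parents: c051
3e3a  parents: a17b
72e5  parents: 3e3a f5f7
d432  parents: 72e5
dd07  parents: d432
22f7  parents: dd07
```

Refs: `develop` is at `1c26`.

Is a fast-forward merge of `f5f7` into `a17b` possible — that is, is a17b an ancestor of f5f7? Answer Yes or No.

No

A fast-forward from a17b to f5f7 is possible iff a17b is an ancestor of f5f7.
Ancestors of f5f7: {1c26, 24d9, 50c9, 9fb4, c051, c2dc, f5f7, f790, faeb, fb28}.
a17b is not among them, so fast-forward is not possible.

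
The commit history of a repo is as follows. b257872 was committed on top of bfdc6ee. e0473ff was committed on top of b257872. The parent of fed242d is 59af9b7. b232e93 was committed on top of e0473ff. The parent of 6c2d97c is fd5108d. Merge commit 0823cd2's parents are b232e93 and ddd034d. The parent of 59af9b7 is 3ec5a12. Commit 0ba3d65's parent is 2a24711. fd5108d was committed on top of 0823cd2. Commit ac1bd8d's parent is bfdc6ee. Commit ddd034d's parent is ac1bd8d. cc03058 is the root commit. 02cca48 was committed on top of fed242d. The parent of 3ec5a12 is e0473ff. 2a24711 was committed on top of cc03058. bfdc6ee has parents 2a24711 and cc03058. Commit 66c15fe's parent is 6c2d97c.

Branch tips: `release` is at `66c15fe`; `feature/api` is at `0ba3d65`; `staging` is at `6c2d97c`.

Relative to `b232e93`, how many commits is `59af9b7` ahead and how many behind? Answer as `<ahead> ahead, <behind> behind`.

Reachable from 59af9b7: {2a24711, 3ec5a12, 59af9b7, b257872, bfdc6ee, cc03058, e0473ff}.
Reachable from b232e93: {2a24711, b232e93, b257872, bfdc6ee, cc03058, e0473ff}.
Only in 59af9b7's history (ahead): {3ec5a12, 59af9b7} — 2.
Only in b232e93's history (behind): {b232e93} — 1.

2 ahead, 1 behind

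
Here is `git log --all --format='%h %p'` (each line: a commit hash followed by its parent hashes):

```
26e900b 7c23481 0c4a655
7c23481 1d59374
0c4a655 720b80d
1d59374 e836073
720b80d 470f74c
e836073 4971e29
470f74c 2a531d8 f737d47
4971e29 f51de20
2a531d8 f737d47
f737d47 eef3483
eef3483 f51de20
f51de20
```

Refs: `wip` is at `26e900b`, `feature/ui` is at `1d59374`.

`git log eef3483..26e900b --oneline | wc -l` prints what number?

Reachable from 26e900b: {0c4a655, 1d59374, 26e900b, 2a531d8, 470f74c, 4971e29, 720b80d, 7c23481, e836073, eef3483, f51de20, f737d47}.
Reachable from eef3483: {eef3483, f51de20}.
In 26e900b's history but not eef3483's: {0c4a655, 1d59374, 26e900b, 2a531d8, 470f74c, 4971e29, 720b80d, 7c23481, e836073, f737d47} — 10 commits.

10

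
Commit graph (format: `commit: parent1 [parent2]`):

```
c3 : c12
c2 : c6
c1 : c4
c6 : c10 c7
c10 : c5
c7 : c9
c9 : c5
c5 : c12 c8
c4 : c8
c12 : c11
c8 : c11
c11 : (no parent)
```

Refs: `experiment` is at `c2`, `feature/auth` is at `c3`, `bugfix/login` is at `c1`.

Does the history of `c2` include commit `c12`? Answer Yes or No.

Ancestors of c2 (commits reachable by following parents): {c10, c11, c12, c2, c5, c6, c7, c8, c9}.
c12 is in that set, so it is an ancestor of c2.

Yes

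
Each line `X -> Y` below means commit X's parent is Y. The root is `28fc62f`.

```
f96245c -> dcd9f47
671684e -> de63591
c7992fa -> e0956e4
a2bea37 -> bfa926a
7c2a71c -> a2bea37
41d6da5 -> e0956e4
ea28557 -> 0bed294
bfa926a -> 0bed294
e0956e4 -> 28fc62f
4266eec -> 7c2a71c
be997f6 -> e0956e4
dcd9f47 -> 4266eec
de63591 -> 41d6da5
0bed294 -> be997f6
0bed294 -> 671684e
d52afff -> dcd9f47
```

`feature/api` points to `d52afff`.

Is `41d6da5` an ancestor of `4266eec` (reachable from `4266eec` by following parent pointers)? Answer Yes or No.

Yes

Ancestors of 4266eec (commits reachable by following parents): {0bed294, 28fc62f, 41d6da5, 4266eec, 671684e, 7c2a71c, a2bea37, be997f6, bfa926a, de63591, e0956e4}.
41d6da5 is in that set, so it is an ancestor of 4266eec.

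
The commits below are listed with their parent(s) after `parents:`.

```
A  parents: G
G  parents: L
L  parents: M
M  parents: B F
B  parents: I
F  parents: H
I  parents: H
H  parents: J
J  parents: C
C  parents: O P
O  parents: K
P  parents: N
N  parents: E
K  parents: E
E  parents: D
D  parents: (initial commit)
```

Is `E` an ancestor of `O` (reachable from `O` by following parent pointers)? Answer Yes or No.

Ancestors of O (commits reachable by following parents): {D, E, K, O}.
E is in that set, so it is an ancestor of O.

Yes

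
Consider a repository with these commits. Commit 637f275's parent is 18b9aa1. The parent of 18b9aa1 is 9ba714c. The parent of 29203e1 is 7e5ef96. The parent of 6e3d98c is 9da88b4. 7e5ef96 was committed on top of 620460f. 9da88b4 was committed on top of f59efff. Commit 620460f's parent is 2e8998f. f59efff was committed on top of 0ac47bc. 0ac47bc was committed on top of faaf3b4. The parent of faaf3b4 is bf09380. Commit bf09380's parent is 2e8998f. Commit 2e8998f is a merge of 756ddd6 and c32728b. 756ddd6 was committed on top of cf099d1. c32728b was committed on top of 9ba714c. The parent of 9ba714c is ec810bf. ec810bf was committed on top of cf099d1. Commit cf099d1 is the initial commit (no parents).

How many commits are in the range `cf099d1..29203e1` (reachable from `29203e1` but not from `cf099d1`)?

Reachable from 29203e1: {29203e1, 2e8998f, 620460f, 756ddd6, 7e5ef96, 9ba714c, c32728b, cf099d1, ec810bf}.
Reachable from cf099d1: {cf099d1}.
In 29203e1's history but not cf099d1's: {29203e1, 2e8998f, 620460f, 756ddd6, 7e5ef96, 9ba714c, c32728b, ec810bf} — 8 commits.

8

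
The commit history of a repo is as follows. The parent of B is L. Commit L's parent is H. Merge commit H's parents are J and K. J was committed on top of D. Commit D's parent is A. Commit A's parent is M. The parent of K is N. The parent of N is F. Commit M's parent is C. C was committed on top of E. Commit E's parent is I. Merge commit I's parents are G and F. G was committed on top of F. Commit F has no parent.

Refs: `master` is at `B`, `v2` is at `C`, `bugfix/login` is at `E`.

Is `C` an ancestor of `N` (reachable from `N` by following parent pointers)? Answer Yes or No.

No

Ancestors of N: {F, N}.
C is not in that set, so it is not an ancestor of N.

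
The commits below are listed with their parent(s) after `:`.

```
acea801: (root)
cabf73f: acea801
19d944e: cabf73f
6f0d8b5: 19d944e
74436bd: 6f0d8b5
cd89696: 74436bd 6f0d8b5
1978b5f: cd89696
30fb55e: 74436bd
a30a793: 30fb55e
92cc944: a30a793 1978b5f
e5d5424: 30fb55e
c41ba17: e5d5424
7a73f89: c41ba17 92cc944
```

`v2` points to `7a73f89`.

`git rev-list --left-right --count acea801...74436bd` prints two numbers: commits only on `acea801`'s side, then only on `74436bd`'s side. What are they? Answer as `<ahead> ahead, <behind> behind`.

0 ahead, 4 behind

Reachable from acea801: {acea801}.
Reachable from 74436bd: {19d944e, 6f0d8b5, 74436bd, acea801, cabf73f}.
Only in acea801's history (ahead): {} — 0.
Only in 74436bd's history (behind): {19d944e, 6f0d8b5, 74436bd, cabf73f} — 4.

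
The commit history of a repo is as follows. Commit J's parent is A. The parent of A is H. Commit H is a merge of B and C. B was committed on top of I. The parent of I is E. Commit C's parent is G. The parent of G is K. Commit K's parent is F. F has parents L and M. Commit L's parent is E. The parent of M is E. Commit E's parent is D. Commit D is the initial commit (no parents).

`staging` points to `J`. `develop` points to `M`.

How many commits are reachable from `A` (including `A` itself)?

12

Walking parent pointers from A: reachable set = {A, B, C, D, E, F, G, H, I, K, L, M}.
That is 12 commits.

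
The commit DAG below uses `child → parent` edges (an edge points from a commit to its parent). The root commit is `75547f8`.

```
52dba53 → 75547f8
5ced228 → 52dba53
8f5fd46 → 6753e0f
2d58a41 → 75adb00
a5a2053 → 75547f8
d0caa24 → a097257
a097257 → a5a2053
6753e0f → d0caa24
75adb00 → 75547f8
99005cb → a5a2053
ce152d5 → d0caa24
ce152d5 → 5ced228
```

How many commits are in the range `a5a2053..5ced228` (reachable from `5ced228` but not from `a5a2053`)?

2

Reachable from 5ced228: {52dba53, 5ced228, 75547f8}.
Reachable from a5a2053: {75547f8, a5a2053}.
In 5ced228's history but not a5a2053's: {52dba53, 5ced228} — 2 commits.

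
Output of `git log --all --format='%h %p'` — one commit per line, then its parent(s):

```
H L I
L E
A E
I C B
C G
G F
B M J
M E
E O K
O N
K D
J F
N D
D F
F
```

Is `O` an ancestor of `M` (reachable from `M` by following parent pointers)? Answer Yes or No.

Yes

Ancestors of M (commits reachable by following parents): {D, E, F, K, M, N, O}.
O is in that set, so it is an ancestor of M.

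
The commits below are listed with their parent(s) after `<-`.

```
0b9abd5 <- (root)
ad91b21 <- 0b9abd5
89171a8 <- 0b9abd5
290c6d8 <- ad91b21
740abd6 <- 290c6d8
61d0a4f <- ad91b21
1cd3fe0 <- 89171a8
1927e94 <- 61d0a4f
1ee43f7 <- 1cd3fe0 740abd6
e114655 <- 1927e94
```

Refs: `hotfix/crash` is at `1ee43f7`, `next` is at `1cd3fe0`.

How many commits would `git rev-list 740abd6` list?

Walking parent pointers from 740abd6: reachable set = {0b9abd5, 290c6d8, 740abd6, ad91b21}.
That is 4 commits.

4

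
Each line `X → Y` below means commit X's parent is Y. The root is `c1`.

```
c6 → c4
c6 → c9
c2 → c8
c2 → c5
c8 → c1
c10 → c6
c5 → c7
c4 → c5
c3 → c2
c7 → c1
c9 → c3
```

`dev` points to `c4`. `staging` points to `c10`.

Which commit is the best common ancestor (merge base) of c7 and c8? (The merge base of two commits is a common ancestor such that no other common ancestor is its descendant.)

c1

Ancestors of c7: {c1, c7}.
Ancestors of c8: {c1, c8}.
Common ancestors: {c1}.
The only common ancestor is c1, so it is the merge base.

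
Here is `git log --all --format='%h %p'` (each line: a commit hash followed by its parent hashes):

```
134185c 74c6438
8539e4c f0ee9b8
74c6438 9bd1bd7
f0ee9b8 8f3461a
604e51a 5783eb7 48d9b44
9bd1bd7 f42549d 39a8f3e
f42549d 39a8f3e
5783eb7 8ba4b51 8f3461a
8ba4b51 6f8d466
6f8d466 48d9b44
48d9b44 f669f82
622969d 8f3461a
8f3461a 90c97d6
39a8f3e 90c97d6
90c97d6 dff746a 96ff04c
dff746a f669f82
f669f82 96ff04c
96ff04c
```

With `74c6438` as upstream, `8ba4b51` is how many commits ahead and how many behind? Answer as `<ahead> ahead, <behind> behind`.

Reachable from 8ba4b51: {48d9b44, 6f8d466, 8ba4b51, 96ff04c, f669f82}.
Reachable from 74c6438: {39a8f3e, 74c6438, 90c97d6, 96ff04c, 9bd1bd7, dff746a, f42549d, f669f82}.
Only in 8ba4b51's history (ahead): {48d9b44, 6f8d466, 8ba4b51} — 3.
Only in 74c6438's history (behind): {39a8f3e, 74c6438, 90c97d6, 9bd1bd7, dff746a, f42549d} — 6.

3 ahead, 6 behind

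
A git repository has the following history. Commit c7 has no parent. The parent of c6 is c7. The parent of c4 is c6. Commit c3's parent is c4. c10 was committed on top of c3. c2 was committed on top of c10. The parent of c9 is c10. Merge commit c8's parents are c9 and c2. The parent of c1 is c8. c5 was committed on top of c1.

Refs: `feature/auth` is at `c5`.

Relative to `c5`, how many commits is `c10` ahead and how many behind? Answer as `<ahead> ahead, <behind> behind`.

Reachable from c10: {c10, c3, c4, c6, c7}.
Reachable from c5: {c1, c10, c2, c3, c4, c5, c6, c7, c8, c9}.
Only in c10's history (ahead): {} — 0.
Only in c5's history (behind): {c1, c2, c5, c8, c9} — 5.

0 ahead, 5 behind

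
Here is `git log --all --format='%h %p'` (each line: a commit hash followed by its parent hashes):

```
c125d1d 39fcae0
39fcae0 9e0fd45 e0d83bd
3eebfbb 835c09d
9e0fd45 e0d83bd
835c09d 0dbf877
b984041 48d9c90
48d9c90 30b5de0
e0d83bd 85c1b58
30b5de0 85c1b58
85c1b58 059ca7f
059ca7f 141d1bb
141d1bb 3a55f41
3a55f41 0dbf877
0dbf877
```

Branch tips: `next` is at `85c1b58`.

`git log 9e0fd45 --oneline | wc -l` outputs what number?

Walking parent pointers from 9e0fd45: reachable set = {059ca7f, 0dbf877, 141d1bb, 3a55f41, 85c1b58, 9e0fd45, e0d83bd}.
That is 7 commits.

7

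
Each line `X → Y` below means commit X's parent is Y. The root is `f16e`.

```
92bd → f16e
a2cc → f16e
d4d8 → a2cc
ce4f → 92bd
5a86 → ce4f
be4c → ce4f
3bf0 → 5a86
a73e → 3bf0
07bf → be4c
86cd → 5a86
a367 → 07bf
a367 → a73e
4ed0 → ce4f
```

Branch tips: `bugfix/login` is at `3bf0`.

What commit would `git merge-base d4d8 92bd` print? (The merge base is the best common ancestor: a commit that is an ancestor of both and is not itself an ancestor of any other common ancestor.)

Ancestors of d4d8: {a2cc, d4d8, f16e}.
Ancestors of 92bd: {92bd, f16e}.
Common ancestors: {f16e}.
The only common ancestor is f16e, so it is the merge base.

f16e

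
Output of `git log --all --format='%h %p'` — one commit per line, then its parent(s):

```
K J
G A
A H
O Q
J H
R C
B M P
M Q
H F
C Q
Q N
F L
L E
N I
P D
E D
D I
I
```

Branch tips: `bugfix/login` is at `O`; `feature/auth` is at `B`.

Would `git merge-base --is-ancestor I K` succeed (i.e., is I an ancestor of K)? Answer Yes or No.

Yes

Ancestors of K (commits reachable by following parents): {D, E, F, H, I, J, K, L}.
I is in that set, so it is an ancestor of K.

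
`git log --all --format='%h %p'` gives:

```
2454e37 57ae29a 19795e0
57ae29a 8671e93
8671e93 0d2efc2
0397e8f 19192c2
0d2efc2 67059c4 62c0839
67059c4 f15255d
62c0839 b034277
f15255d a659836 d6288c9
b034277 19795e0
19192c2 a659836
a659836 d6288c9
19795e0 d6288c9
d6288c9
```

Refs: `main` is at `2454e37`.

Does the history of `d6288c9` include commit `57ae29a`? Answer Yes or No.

No

Ancestors of d6288c9: {d6288c9}.
57ae29a is not in that set, so it is not an ancestor of d6288c9.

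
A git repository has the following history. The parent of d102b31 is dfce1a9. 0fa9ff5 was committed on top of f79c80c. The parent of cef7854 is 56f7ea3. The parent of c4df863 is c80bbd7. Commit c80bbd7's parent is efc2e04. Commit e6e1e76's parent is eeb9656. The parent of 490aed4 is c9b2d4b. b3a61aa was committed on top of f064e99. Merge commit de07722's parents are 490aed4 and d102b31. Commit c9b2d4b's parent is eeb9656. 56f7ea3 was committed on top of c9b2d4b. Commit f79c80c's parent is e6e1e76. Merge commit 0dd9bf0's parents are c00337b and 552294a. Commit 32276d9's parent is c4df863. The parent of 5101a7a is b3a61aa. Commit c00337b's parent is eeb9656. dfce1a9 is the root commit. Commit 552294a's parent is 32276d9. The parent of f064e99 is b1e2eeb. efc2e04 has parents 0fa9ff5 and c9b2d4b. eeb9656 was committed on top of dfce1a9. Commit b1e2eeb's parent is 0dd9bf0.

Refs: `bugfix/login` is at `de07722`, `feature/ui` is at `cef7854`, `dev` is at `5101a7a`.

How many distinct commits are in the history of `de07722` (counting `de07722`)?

Walking parent pointers from de07722: reachable set = {490aed4, c9b2d4b, d102b31, de07722, dfce1a9, eeb9656}.
That is 6 commits.

6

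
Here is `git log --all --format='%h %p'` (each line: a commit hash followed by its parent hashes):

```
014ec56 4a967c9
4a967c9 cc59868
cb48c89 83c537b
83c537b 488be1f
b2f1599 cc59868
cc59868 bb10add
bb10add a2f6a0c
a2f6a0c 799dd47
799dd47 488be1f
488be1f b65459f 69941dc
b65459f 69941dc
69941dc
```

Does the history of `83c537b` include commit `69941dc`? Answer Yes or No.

Yes

Ancestors of 83c537b (commits reachable by following parents): {488be1f, 69941dc, 83c537b, b65459f}.
69941dc is in that set, so it is an ancestor of 83c537b.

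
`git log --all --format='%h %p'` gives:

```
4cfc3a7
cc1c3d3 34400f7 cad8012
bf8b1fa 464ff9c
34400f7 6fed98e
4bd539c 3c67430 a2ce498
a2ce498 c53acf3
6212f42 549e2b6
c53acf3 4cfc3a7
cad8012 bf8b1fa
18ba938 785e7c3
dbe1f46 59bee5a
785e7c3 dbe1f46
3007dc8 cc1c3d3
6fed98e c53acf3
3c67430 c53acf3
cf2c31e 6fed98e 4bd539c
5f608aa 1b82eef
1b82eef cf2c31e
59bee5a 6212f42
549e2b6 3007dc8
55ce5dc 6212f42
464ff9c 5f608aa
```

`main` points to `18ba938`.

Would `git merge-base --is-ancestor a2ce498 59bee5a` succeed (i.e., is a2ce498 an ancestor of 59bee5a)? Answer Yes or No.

Yes

Ancestors of 59bee5a (commits reachable by following parents): {1b82eef, 3007dc8, 34400f7, 3c67430, 464ff9c, 4bd539c, 4cfc3a7, 549e2b6, 59bee5a, 5f608aa, 6212f42, 6fed98e, a2ce498, bf8b1fa, c53acf3, cad8012, cc1c3d3, cf2c31e}.
a2ce498 is in that set, so it is an ancestor of 59bee5a.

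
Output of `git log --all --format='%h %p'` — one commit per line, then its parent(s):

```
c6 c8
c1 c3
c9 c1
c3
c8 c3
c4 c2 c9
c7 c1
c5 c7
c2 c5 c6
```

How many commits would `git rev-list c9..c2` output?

5

Reachable from c2: {c1, c2, c3, c5, c6, c7, c8}.
Reachable from c9: {c1, c3, c9}.
In c2's history but not c9's: {c2, c5, c6, c7, c8} — 5 commits.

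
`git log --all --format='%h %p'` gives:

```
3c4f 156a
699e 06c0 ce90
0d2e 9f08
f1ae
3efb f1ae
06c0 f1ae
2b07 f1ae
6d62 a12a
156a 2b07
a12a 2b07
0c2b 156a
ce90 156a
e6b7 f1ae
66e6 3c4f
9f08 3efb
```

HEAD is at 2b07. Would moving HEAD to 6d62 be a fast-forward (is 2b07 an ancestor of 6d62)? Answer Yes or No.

A fast-forward from 2b07 to 6d62 is possible iff 2b07 is an ancestor of 6d62.
Ancestors of 6d62: {2b07, 6d62, a12a, f1ae}.
2b07 is among them, so fast-forward is possible.

Yes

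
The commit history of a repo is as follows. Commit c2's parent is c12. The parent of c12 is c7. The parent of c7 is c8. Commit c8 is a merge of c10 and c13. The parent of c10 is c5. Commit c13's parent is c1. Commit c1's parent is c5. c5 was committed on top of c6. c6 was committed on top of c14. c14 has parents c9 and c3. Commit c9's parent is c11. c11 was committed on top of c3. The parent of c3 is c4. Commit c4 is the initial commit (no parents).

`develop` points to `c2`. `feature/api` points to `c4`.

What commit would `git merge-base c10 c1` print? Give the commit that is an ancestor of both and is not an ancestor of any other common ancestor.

c5

Ancestors of c10: {c10, c11, c14, c3, c4, c5, c6, c9}.
Ancestors of c1: {c1, c11, c14, c3, c4, c5, c6, c9}.
Common ancestors: {c11, c14, c3, c4, c5, c6, c9}.
Among these, c5 is not an ancestor of any other common ancestor — it is the merge base.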